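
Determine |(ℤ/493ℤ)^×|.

493 = 17 · 29.
φ(493) = 493 · (1 − 1/17) · (1 − 1/29)
       = 493 · 448/493 = 448.

448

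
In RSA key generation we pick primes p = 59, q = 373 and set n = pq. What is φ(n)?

φ(pq) = (p−1)(q−1) = 58 · 372 = 21576.

21576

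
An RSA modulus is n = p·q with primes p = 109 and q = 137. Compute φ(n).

φ(14933) = 14933 · (1 − 1/109) · (1 − 1/137)
       = 14933 · 14688/14933 = 14688.

14688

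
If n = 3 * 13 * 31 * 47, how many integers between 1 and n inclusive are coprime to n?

33120

φ(56823) = 56823 · (1 − 1/3) · (1 − 1/13) · (1 − 1/31) · (1 − 1/47)
       = 56823 · 33120/56823 = 33120.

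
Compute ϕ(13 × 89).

1056

φ(1157) = 1157 · (1 − 1/13) · (1 − 1/89)
       = 1157 · 1056/1157 = 1056.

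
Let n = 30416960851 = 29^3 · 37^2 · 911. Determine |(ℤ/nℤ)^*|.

28543001760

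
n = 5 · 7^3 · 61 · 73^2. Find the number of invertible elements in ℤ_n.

φ(5) = 5 − 1 = 4.
φ(7^3) = 7^2·(7−1) = 49·6 = 294.
φ(61) = 61 − 1 = 60.
φ(73^2) = 73^2 − 73^1 = 5329 − 73 = 5256.
Multiply: 4 · 294 · 60 · 5256 = 370863360.

370863360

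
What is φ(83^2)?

φ(6889) = 6889 · (1 − 1/83)
       = 6889 · 82/83 = 6806.

6806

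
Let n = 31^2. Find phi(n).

930

φ(31^2) = 31^2 − 31^1 = 961 − 31 = 930.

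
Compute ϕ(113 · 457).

51072

φ(113) = 113 − 1 = 112.
φ(457) = 457 − 1 = 456.
Since φ is multiplicative, φ(51641) = 112 · 456 = 51072.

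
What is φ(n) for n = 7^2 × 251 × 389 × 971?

3951780000

φ(4645565981) = 4645565981 · (1 − 1/7) · (1 − 1/251) · (1 − 1/389) · (1 − 1/971)
       = 4645565981 · 564540000/663652283 = 3951780000.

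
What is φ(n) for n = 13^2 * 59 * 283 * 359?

913449888

φ(13^2) = 13^2 − 13^1 = 169 − 13 = 156.
φ(59) = 59 − 1 = 58.
φ(283) = 283 − 1 = 282.
φ(359) = 359 − 1 = 358.
Since φ is multiplicative, φ(1013023687) = 156 · 58 · 282 · 358 = 913449888.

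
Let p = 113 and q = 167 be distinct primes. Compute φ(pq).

φ(113) = 113 − 1 = 112.
φ(167) = 167 − 1 = 166.
Since φ is multiplicative, φ(18871) = 112 · 166 = 18592.

18592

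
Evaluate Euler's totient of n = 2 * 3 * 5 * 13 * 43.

4032

φ(16770) = 16770 · (1 − 1/2) · (1 − 1/3) · (1 − 1/5) · (1 − 1/13) · (1 − 1/43)
       = 16770 · 4032/16770 = 4032.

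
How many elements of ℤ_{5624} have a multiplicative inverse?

2592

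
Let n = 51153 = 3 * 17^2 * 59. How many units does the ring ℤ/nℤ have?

φ(51153) = 51153 · (1 − 1/3) · (1 − 1/17) · (1 − 1/59)
       = 51153 · 1856/3009 = 31552.

31552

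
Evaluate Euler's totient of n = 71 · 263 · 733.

13424880

φ(71) = 71 − 1 = 70.
φ(263) = 263 − 1 = 262.
φ(733) = 733 − 1 = 732.
Multiply: 70 · 262 · 732 = 13424880.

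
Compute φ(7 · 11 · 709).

φ(7) = 7 − 1 = 6.
φ(11) = 11 − 1 = 10.
φ(709) = 709 − 1 = 708.
φ(54593) = 6 × 10 × 708 = 42480.

42480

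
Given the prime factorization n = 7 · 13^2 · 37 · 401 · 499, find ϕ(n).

6712243200

φ(8758533329) = 8758533329 · (1 − 1/7) · (1 − 1/13) · (1 − 1/37) · (1 − 1/401) · (1 − 1/499)
       = 8758533329 · 516326400/673733333 = 6712243200.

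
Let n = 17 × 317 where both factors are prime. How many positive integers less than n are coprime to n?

5056

φ(5389) = 5389 · (1 − 1/17) · (1 − 1/317)
       = 5389 · 5056/5389 = 5056.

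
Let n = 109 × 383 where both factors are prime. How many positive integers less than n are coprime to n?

41256

φ(pq) = (p−1)(q−1) = 108 · 382 = 41256.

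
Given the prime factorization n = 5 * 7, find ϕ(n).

φ(35) = 35 · (1 − 1/5) · (1 − 1/7)
       = 35 · 24/35 = 24.

24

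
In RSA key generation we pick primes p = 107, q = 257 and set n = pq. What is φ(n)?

φ(n) = (p − 1)(q − 1) = (107−1)(257−1) = 106·256 = 27136.

27136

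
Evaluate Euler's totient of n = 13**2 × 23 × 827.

φ(3214549) = 3214549 · (1 − 1/13) · (1 − 1/23) · (1 − 1/827)
       = 3214549 · 218064/247273 = 2834832.

2834832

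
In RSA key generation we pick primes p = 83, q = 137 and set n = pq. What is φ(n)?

φ(83) = 83 − 1 = 82.
φ(137) = 137 − 1 = 136.
φ(11371) = 82 × 136 = 11152.

11152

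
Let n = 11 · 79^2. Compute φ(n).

φ(68651) = 68651 · (1 − 1/11) · (1 − 1/79)
       = 68651 · 780/869 = 61620.

61620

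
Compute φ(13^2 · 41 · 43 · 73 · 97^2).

175715205120

φ(204646982579) = 204646982579 · (1 − 1/13) · (1 − 1/41) · (1 − 1/43) · (1 − 1/73) · (1 − 1/97)
       = 204646982579 · 139345920/162289439 = 175715205120.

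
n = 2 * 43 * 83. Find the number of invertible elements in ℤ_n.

3444

φ(2) = 2 − 1 = 1.
φ(43) = 43 − 1 = 42.
φ(83) = 83 − 1 = 82.
Since φ is multiplicative, φ(7138) = 1 · 42 · 82 = 3444.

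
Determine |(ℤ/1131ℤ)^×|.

672

First factor: 1131 = 3 × 13 × 29.
φ(1131) = 1131 · (1 − 1/3) · (1 − 1/13) · (1 − 1/29)
       = 1131 · 672/1131 = 672.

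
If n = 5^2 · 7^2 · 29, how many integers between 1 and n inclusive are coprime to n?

23520

φ(35525) = 35525 · (1 − 1/5) · (1 − 1/7) · (1 − 1/29)
       = 35525 · 672/1015 = 23520.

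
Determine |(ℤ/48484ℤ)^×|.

48484 = 2**2 * 17 * 23 * 31.
φ(2^2) = 2^2 − 2^1 = 4 − 2 = 2.
φ(17) = 17 − 1 = 16.
φ(23) = 23 − 1 = 22.
φ(31) = 31 − 1 = 30.
φ(48484) = 2 × 16 × 22 × 30 = 21120.

21120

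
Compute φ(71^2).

4970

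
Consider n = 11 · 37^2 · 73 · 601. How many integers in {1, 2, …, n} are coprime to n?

φ(660683507) = 660683507 · (1 − 1/11) · (1 − 1/37) · (1 − 1/73) · (1 − 1/601)
       = 660683507 · 15552000/17856311 = 575424000.

575424000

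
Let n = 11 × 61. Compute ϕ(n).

φ(671) = 671 · (1 − 1/11) · (1 − 1/61)
       = 671 · 600/671 = 600.

600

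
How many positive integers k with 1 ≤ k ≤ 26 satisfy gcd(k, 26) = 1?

Factor 26: 26 = 2 · 13.
φ(26) = 26 · (1 − 1/2) · (1 − 1/13)
       = 26 · 12/26 = 12.

12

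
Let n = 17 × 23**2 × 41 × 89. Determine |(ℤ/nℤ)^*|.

φ(17) = 17 − 1 = 16.
φ(23^2) = 23^1·(23−1) = 23·22 = 506.
φ(41) = 41 − 1 = 40.
φ(89) = 89 − 1 = 88.
Multiply: 16 · 506 · 40 · 88 = 28497920.

28497920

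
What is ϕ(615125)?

388800

First factor: 615125 = 5^3 * 7 * 19 * 37.
φ(615125) = 615125 · (1 − 1/5) · (1 − 1/7) · (1 − 1/19) · (1 − 1/37)
       = 615125 · 15552/24605 = 388800.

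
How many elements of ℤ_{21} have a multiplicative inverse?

12

Factor 21: 21 = 3 · 7.
φ(21) = 21 · (1 − 1/3) · (1 − 1/7)
       = 21 · 12/21 = 12.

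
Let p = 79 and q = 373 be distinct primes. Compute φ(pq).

29016

For distinct primes, φ(pq) = (p−1)(q−1) = 78 × 372 = 29016.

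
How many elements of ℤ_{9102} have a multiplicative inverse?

2880

9102 = 2 × 3 × 37 × 41.
φ(9102) = 9102 · (1 − 1/2) · (1 − 1/3) · (1 − 1/37) · (1 − 1/41)
       = 9102 · 2880/9102 = 2880.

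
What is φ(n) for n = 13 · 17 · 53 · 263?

2615808

φ(13) = 13 − 1 = 12.
φ(17) = 17 − 1 = 16.
φ(53) = 53 − 1 = 52.
φ(263) = 263 − 1 = 262.
Multiply: 12 · 16 · 52 · 262 = 2615808.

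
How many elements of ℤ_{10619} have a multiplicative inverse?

8640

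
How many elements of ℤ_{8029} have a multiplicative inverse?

8029 = 7 · 31 · 37.
φ(8029) = 8029 · (1 − 1/7) · (1 − 1/31) · (1 − 1/37)
       = 8029 · 6480/8029 = 6480.

6480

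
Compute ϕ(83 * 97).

φ(83) = 83 − 1 = 82.
φ(97) = 97 − 1 = 96.
Since φ is multiplicative, φ(8051) = 82 · 96 = 7872.

7872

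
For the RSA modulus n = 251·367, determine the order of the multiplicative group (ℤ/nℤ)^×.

φ(251) = 251 − 1 = 250.
φ(367) = 367 − 1 = 366.
Multiply: 250 · 366 = 91500.

91500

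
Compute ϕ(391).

First factor: 391 = 17 × 23.
φ(391) = 391 · (1 − 1/17) · (1 − 1/23)
       = 391 · 352/391 = 352.

352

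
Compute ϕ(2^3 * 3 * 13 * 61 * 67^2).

25470720

φ(85434648) = 85434648 · (1 − 1/2) · (1 − 1/3) · (1 − 1/13) · (1 − 1/61) · (1 − 1/67)
       = 85434648 · 95040/318786 = 25470720.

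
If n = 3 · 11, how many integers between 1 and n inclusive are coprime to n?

φ(3) = 3 − 1 = 2.
φ(11) = 11 − 1 = 10.
φ(33) = 2 × 10 = 20.

20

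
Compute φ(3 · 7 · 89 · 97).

101376

φ(3) = 3 − 1 = 2.
φ(7) = 7 − 1 = 6.
φ(89) = 89 − 1 = 88.
φ(97) = 97 − 1 = 96.
Multiply: 2 · 6 · 88 · 96 = 101376.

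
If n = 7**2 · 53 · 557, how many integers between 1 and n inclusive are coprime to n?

φ(1446529) = 1446529 · (1 − 1/7) · (1 − 1/53) · (1 − 1/557)
       = 1446529 · 173472/206647 = 1214304.

1214304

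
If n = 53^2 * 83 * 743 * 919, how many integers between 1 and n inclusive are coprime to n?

φ(53^2) = 53^2 − 53^1 = 2809 − 53 = 2756.
φ(83) = 83 − 1 = 82.
φ(743) = 743 − 1 = 742.
φ(919) = 919 − 1 = 918.
Since φ is multiplicative, φ(159196735099) = 2756 · 82 · 742 · 918 = 153935806752.

153935806752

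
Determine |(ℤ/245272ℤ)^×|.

110880

Factor 245272: 245272 = 2^3 × 23 × 31 × 43.
φ(245272) = 245272 · (1 − 1/2) · (1 − 1/23) · (1 − 1/31) · (1 − 1/43)
       = 245272 · 27720/61318 = 110880.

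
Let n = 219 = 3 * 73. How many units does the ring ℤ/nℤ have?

144

φ(3) = 3 − 1 = 2.
φ(73) = 73 − 1 = 72.
Multiply: 2 · 72 = 144.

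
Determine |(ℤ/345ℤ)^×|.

345 = 3 · 5 · 23.
φ(3) = 3 − 1 = 2.
φ(5) = 5 − 1 = 4.
φ(23) = 23 − 1 = 22.
Since φ is multiplicative, φ(345) = 2 · 4 · 22 = 176.

176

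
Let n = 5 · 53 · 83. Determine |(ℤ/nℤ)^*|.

17056

φ(21995) = 21995 · (1 − 1/5) · (1 − 1/53) · (1 − 1/83)
       = 21995 · 17056/21995 = 17056.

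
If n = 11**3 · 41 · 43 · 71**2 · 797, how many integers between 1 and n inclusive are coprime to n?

φ(11^3) = 11^2·(11−1) = 121·10 = 1210.
φ(41) = 41 − 1 = 40.
φ(43) = 43 − 1 = 42.
φ(71^2) = 71^1·(71−1) = 71·70 = 4970.
φ(797) = 797 − 1 = 796.
Multiply: 1210 · 40 · 42 · 4970 · 796 = 8042000736000.

8042000736000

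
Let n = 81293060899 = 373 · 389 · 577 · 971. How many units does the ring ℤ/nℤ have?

φ(373) = 373 − 1 = 372.
φ(389) = 389 − 1 = 388.
φ(577) = 577 − 1 = 576.
φ(971) = 971 − 1 = 970.
φ(81293060899) = 372 × 388 × 576 × 970 = 80643409920.

80643409920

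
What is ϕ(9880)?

First factor: 9880 = 2^3 * 5 * 13 * 19.
φ(9880) = 9880 · (1 − 1/2) · (1 − 1/5) · (1 − 1/13) · (1 − 1/19)
       = 9880 · 864/2470 = 3456.

3456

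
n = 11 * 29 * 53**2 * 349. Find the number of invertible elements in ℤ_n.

φ(11) = 11 − 1 = 10.
φ(29) = 29 − 1 = 28.
φ(53^2) = 53^2 − 53^1 = 2809 − 53 = 2756.
φ(349) = 349 − 1 = 348.
Since φ is multiplicative, φ(312728779) = 10 · 28 · 2756 · 348 = 268544640.

268544640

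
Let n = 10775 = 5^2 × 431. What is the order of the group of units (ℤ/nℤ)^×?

φ(5^2) = 5^2 − 5^1 = 25 − 5 = 20.
φ(431) = 431 − 1 = 430.
Since φ is multiplicative, φ(10775) = 20 · 430 = 8600.

8600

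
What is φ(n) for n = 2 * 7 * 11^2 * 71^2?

3280200

φ(8539454) = 8539454 · (1 − 1/2) · (1 − 1/7) · (1 − 1/11) · (1 − 1/71)
       = 8539454 · 4200/10934 = 3280200.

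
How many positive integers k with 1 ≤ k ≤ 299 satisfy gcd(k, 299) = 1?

299 = 13 × 23.
φ(13) = 13 − 1 = 12.
φ(23) = 23 − 1 = 22.
φ(299) = 12 × 22 = 264.

264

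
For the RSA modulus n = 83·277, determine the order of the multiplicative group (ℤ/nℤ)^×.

22632

φ(pq) = (p−1)(q−1) = 82 · 276 = 22632.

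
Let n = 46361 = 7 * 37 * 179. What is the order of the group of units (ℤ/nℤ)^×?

38448

φ(46361) = 46361 · (1 − 1/7) · (1 − 1/37) · (1 − 1/179)
       = 46361 · 38448/46361 = 38448.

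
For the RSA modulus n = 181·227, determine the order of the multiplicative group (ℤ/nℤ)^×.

40680

For distinct primes, φ(pq) = (p−1)(q−1) = 180 × 226 = 40680.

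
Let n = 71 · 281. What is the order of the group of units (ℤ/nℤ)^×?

φ(19951) = 19951 · (1 − 1/71) · (1 − 1/281)
       = 19951 · 19600/19951 = 19600.

19600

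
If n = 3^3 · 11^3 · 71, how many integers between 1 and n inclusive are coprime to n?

φ(3^3) = 3^3 − 3^2 = 27 − 9 = 18.
φ(11^3) = 11^2·(11−1) = 121·10 = 1210.
φ(71) = 71 − 1 = 70.
Since φ is multiplicative, φ(2551527) = 18 · 1210 · 70 = 1524600.

1524600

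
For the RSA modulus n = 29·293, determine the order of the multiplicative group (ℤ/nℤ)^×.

φ(pq) = (p−1)(q−1) = 28 · 292 = 8176.

8176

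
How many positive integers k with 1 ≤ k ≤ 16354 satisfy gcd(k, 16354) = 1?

6912

First factor: 16354 = 2 · 13 · 17 · 37.
φ(2) = 2 − 1 = 1.
φ(13) = 13 − 1 = 12.
φ(17) = 17 − 1 = 16.
φ(37) = 37 − 1 = 36.
Multiply: 1 · 12 · 16 · 36 = 6912.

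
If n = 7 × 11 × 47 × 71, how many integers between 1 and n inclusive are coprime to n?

φ(256949) = 256949 · (1 − 1/7) · (1 − 1/11) · (1 − 1/47) · (1 − 1/71)
       = 256949 · 193200/256949 = 193200.

193200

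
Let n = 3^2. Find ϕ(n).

6

φ(3^2) = 3^1·(3−1) = 3·2 = 6.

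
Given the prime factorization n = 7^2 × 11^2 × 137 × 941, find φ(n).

φ(764348893) = 764348893 · (1 − 1/7) · (1 − 1/11) · (1 − 1/137) · (1 − 1/941)
       = 764348893 · 7670400/9926609 = 590620800.

590620800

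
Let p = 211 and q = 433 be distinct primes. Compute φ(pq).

φ(91363) = 91363 · (1 − 1/211) · (1 − 1/433)
       = 91363 · 90720/91363 = 90720.

90720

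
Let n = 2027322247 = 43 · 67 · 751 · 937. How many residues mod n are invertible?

φ(2027322247) = 2027322247 · (1 − 1/43) · (1 − 1/67) · (1 − 1/751) · (1 − 1/937)
       = 2027322247 · 1945944000/2027322247 = 1945944000.

1945944000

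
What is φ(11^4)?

13310

φ(14641) = 14641 · (1 − 1/11)
       = 14641 · 10/11 = 13310.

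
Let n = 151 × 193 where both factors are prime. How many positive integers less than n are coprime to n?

φ(151) = 151 − 1 = 150.
φ(193) = 193 − 1 = 192.
φ(29143) = 150 × 192 = 28800.

28800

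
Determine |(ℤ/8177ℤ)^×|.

6912

8177 = 13 × 17 × 37.
φ(8177) = 8177 · (1 − 1/13) · (1 − 1/17) · (1 − 1/37)
       = 8177 · 6912/8177 = 6912.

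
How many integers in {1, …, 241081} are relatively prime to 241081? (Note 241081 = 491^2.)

φ(491^2) = 491^1·(491−1) = 491·490 = 240590.

240590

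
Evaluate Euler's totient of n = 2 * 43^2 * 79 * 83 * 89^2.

φ(2) = 2 − 1 = 1.
φ(43^2) = 43^1·(43−1) = 43·42 = 1806.
φ(79) = 79 − 1 = 78.
φ(83) = 83 − 1 = 82.
φ(89^2) = 89^2 − 89^1 = 7921 − 89 = 7832.
Multiply: 1 · 1806 · 78 · 82 · 7832 = 90468810432.

90468810432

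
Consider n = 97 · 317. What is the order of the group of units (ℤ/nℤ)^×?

30336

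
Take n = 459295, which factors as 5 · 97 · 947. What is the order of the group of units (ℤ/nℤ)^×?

363264

φ(459295) = 459295 · (1 − 1/5) · (1 − 1/97) · (1 − 1/947)
       = 459295 · 363264/459295 = 363264.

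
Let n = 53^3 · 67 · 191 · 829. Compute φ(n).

1516641572160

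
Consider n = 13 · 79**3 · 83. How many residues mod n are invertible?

φ(531989081) = 531989081 · (1 − 1/13) · (1 − 1/79) · (1 − 1/83)
       = 531989081 · 76752/85241 = 479009232.

479009232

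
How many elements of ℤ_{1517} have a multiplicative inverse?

1440

Factor 1517: 1517 = 37 · 41.
φ(1517) = 1517 · (1 − 1/37) · (1 − 1/41)
       = 1517 · 1440/1517 = 1440.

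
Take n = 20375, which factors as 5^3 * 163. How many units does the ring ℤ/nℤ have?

φ(20375) = 20375 · (1 − 1/5) · (1 − 1/163)
       = 20375 · 648/815 = 16200.

16200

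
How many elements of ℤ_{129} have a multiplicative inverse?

84

Factor 129: 129 = 3 * 43.
φ(3) = 3 − 1 = 2.
φ(43) = 43 − 1 = 42.
Multiply: 2 · 42 = 84.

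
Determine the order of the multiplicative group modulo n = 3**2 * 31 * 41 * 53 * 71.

φ(3^2) = 3^2 − 3^1 = 9 − 3 = 6.
φ(31) = 31 − 1 = 30.
φ(41) = 41 − 1 = 40.
φ(53) = 53 − 1 = 52.
φ(71) = 71 − 1 = 70.
φ(43044957) = 6 × 30 × 40 × 52 × 70 = 26208000.

26208000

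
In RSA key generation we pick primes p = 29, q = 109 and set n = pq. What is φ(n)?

3024

φ(29) = 29 − 1 = 28.
φ(109) = 109 − 1 = 108.
Multiply: 28 · 108 = 3024.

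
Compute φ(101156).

101156 = 2^2 · 11^3 · 19.
φ(101156) = 101156 · (1 − 1/2) · (1 − 1/11) · (1 − 1/19)
       = 101156 · 180/418 = 43560.

43560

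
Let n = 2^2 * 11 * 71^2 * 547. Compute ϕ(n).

φ(2^2) = 2^2 − 2^1 = 4 − 2 = 2.
φ(11) = 11 − 1 = 10.
φ(71^2) = 71^2 − 71^1 = 5041 − 71 = 4970.
φ(547) = 547 − 1 = 546.
φ(121326788) = 2 × 10 × 4970 × 546 = 54272400.

54272400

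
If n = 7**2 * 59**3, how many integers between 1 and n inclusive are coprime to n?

8479716

φ(7^2) = 7^1·(7−1) = 7·6 = 42.
φ(59^3) = 59^3 − 59^2 = 205379 − 3481 = 201898.
φ(10063571) = 42 × 201898 = 8479716.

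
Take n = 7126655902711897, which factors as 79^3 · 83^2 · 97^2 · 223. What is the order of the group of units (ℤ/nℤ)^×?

φ(79^3) = 79^3 − 79^2 = 493039 − 6241 = 486798.
φ(83^2) = 83^1·(83−1) = 83·82 = 6806.
φ(97^2) = 97^2 − 97^1 = 9409 − 97 = 9312.
φ(223) = 223 − 1 = 222.
Since φ is multiplicative, φ(7126655902711897) = 486798 · 6806 · 9312 · 222 = 6849149908453632.

6849149908453632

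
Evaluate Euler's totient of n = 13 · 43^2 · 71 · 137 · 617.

127091543040

φ(144259473683) = 144259473683 · (1 − 1/13) · (1 − 1/43) · (1 − 1/71) · (1 − 1/137) · (1 − 1/617)
       = 144259473683 · 2955617280/3354871481 = 127091543040.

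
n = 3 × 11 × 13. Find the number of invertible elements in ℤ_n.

240

φ(429) = 429 · (1 − 1/3) · (1 − 1/11) · (1 − 1/13)
       = 429 · 240/429 = 240.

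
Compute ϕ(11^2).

110

φ(121) = 121 · (1 − 1/11)
       = 121 · 10/11 = 110.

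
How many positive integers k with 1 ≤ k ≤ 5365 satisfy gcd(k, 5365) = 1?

Prime factorization: 5365 = 5 · 29 · 37.
φ(5365) = 5365 · (1 − 1/5) · (1 − 1/29) · (1 − 1/37)
       = 5365 · 4032/5365 = 4032.

4032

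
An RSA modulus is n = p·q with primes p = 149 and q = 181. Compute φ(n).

26640

φ(149) = 149 − 1 = 148.
φ(181) = 181 − 1 = 180.
Since φ is multiplicative, φ(26969) = 148 · 180 = 26640.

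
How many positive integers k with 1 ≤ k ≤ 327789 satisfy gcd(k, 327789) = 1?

166320

First factor: 327789 = 3^2 · 7 · 11^2 · 43.
φ(3^2) = 3^2 − 3^1 = 9 − 3 = 6.
φ(7) = 7 − 1 = 6.
φ(11^2) = 11^2 − 11^1 = 121 − 11 = 110.
φ(43) = 43 − 1 = 42.
Multiply: 6 · 6 · 110 · 42 = 166320.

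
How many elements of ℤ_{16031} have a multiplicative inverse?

14080

16031 = 17 * 23 * 41.
φ(17) = 17 − 1 = 16.
φ(23) = 23 − 1 = 22.
φ(41) = 41 − 1 = 40.
Multiply: 16 · 22 · 40 = 14080.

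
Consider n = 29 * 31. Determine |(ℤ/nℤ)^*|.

840

φ(899) = 899 · (1 − 1/29) · (1 − 1/31)
       = 899 · 840/899 = 840.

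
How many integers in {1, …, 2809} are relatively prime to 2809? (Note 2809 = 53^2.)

2756

φ(53^2) = 53^2 − 53^1 = 2809 − 53 = 2756.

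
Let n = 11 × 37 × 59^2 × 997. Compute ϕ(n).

φ(11) = 11 − 1 = 10.
φ(37) = 37 − 1 = 36.
φ(59^2) = 59^2 − 59^1 = 3481 − 59 = 3422.
φ(997) = 997 − 1 = 996.
Multiply: 10 · 36 · 3422 · 996 = 1226992320.

1226992320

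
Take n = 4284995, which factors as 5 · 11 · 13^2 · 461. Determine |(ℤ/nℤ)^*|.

φ(4284995) = 4284995 · (1 − 1/5) · (1 − 1/11) · (1 − 1/13) · (1 − 1/461)
       = 4284995 · 220800/329615 = 2870400.

2870400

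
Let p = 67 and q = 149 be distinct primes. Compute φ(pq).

φ(n) = (p − 1)(q − 1) = (67−1)(149−1) = 66·148 = 9768.

9768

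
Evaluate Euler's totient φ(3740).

First factor: 3740 = 2^2 × 5 × 11 × 17.
φ(3740) = 3740 · (1 − 1/2) · (1 − 1/5) · (1 − 1/11) · (1 − 1/17)
       = 3740 · 640/1870 = 1280.

1280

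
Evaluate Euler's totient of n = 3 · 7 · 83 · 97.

94464

φ(169071) = 169071 · (1 − 1/3) · (1 − 1/7) · (1 − 1/83) · (1 − 1/97)
       = 169071 · 94464/169071 = 94464.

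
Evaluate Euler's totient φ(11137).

Factor 11137: 11137 = 7 * 37 * 43.
φ(11137) = 11137 · (1 − 1/7) · (1 − 1/37) · (1 − 1/43)
       = 11137 · 9072/11137 = 9072.

9072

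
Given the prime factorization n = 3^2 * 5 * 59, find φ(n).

1392

φ(2655) = 2655 · (1 − 1/3) · (1 − 1/5) · (1 − 1/59)
       = 2655 · 464/885 = 1392.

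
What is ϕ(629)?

576

Prime factorization: 629 = 17 * 37.
φ(629) = 629 · (1 − 1/17) · (1 − 1/37)
       = 629 · 576/629 = 576.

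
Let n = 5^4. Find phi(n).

500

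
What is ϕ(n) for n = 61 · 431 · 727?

φ(19113557) = 19113557 · (1 − 1/61) · (1 − 1/431) · (1 − 1/727)
       = 19113557 · 18730800/19113557 = 18730800.

18730800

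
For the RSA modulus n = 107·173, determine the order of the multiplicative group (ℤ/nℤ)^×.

18232

φ(18511) = 18511 · (1 − 1/107) · (1 − 1/173)
       = 18511 · 18232/18511 = 18232.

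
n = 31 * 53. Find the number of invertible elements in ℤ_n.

φ(31) = 31 − 1 = 30.
φ(53) = 53 − 1 = 52.
Since φ is multiplicative, φ(1643) = 30 · 52 = 1560.

1560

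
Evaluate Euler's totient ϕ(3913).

First factor: 3913 = 7 * 13 * 43.
φ(7) = 7 − 1 = 6.
φ(13) = 13 − 1 = 12.
φ(43) = 43 − 1 = 42.
Multiply: 6 · 12 · 42 = 3024.

3024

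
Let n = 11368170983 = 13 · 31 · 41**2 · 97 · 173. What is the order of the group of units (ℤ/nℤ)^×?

9748684800

φ(13) = 13 − 1 = 12.
φ(31) = 31 − 1 = 30.
φ(41^2) = 41^2 − 41^1 = 1681 − 41 = 1640.
φ(97) = 97 − 1 = 96.
φ(173) = 173 − 1 = 172.
Multiply: 12 · 30 · 1640 · 96 · 172 = 9748684800.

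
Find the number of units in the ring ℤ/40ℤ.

First factor: 40 = 2^3 × 5.
φ(2^3) = 2^3 − 2^2 = 8 − 4 = 4.
φ(5) = 5 − 1 = 4.
Since φ is multiplicative, φ(40) = 4 · 4 = 16.

16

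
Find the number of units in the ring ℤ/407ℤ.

Prime factorization: 407 = 11 · 37.
φ(11) = 11 − 1 = 10.
φ(37) = 37 − 1 = 36.
φ(407) = 10 × 36 = 360.

360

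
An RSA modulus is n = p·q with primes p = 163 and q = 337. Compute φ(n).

54432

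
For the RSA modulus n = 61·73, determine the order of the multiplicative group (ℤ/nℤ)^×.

φ(4453) = 4453 · (1 − 1/61) · (1 − 1/73)
       = 4453 · 4320/4453 = 4320.

4320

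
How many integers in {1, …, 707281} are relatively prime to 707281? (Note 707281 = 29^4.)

φ(707281) = 707281 · (1 − 1/29)
       = 707281 · 28/29 = 682892.

682892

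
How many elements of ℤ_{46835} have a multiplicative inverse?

32256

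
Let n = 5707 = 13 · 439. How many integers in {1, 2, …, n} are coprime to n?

5256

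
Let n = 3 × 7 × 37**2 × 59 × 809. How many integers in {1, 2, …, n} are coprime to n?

φ(3) = 3 − 1 = 2.
φ(7) = 7 − 1 = 6.
φ(37^2) = 37^1·(37−1) = 37·36 = 1332.
φ(59) = 59 − 1 = 58.
φ(809) = 809 − 1 = 808.
Since φ is multiplicative, φ(1372218519) = 2 · 6 · 1332 · 58 · 808 = 749074176.

749074176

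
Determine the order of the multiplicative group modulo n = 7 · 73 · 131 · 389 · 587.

φ(15285508763) = 15285508763 · (1 − 1/7) · (1 − 1/73) · (1 − 1/131) · (1 − 1/389) · (1 − 1/587)
       = 15285508763 · 12768986880/15285508763 = 12768986880.

12768986880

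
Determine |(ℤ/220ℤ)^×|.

Factor 220: 220 = 2^2 × 5 × 11.
φ(220) = 220 · (1 − 1/2) · (1 − 1/5) · (1 − 1/11)
       = 220 · 40/110 = 80.

80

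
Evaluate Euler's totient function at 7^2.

φ(49) = 49 · (1 − 1/7)
       = 49 · 6/7 = 42.

42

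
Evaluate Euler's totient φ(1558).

1558 = 2 · 19 · 41.
φ(2) = 2 − 1 = 1.
φ(19) = 19 − 1 = 18.
φ(41) = 41 − 1 = 40.
φ(1558) = 1 × 18 × 40 = 720.

720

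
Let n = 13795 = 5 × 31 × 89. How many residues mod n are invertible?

10560

φ(13795) = 13795 · (1 − 1/5) · (1 − 1/31) · (1 − 1/89)
       = 13795 · 10560/13795 = 10560.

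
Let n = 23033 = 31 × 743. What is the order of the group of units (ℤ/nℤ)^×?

φ(23033) = 23033 · (1 − 1/31) · (1 − 1/743)
       = 23033 · 22260/23033 = 22260.

22260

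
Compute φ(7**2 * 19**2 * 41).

574560

φ(7^2) = 7^1·(7−1) = 7·6 = 42.
φ(19^2) = 19^1·(19−1) = 19·18 = 342.
φ(41) = 41 − 1 = 40.
Multiply: 42 · 342 · 40 = 574560.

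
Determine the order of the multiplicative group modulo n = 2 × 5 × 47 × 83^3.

103941232

φ(268739890) = 268739890 · (1 − 1/2) · (1 − 1/5) · (1 − 1/47) · (1 − 1/83)
       = 268739890 · 15088/39010 = 103941232.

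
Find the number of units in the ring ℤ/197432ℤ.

88704

197432 = 2^3 · 23 · 29 · 37.
φ(197432) = 197432 · (1 − 1/2) · (1 − 1/23) · (1 − 1/29) · (1 − 1/37)
       = 197432 · 22176/49358 = 88704.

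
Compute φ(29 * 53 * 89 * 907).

116083968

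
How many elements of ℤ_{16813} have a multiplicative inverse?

14784

16813 = 17 · 23 · 43.
φ(17) = 17 − 1 = 16.
φ(23) = 23 − 1 = 22.
φ(43) = 43 − 1 = 42.
Multiply: 16 · 22 · 42 = 14784.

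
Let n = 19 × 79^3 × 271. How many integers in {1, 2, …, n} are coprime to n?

φ(2538657811) = 2538657811 · (1 − 1/19) · (1 − 1/79) · (1 − 1/271)
       = 2538657811 · 379080/406771 = 2365838280.

2365838280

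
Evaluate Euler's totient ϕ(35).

24

First factor: 35 = 5 * 7.
φ(5) = 5 − 1 = 4.
φ(7) = 7 − 1 = 6.
Since φ is multiplicative, φ(35) = 4 · 6 = 24.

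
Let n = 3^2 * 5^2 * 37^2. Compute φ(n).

φ(3^2) = 3^2 − 3^1 = 9 − 3 = 6.
φ(5^2) = 5^1·(5−1) = 5·4 = 20.
φ(37^2) = 37^1·(37−1) = 37·36 = 1332.
Multiply: 6 · 20 · 1332 = 159840.

159840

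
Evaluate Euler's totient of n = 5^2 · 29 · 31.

16800

φ(5^2) = 5^1·(5−1) = 5·4 = 20.
φ(29) = 29 − 1 = 28.
φ(31) = 31 − 1 = 30.
Since φ is multiplicative, φ(22475) = 20 · 28 · 30 = 16800.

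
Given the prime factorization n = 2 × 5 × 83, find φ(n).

328

φ(830) = 830 · (1 − 1/2) · (1 − 1/5) · (1 − 1/83)
       = 830 · 328/830 = 328.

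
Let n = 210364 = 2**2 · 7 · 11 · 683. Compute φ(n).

φ(2^2) = 2^2 − 2^1 = 4 − 2 = 2.
φ(7) = 7 − 1 = 6.
φ(11) = 11 − 1 = 10.
φ(683) = 683 − 1 = 682.
Multiply: 2 · 6 · 10 · 682 = 81840.

81840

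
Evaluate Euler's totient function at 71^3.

352870

φ(71^3) = 71^3 − 71^2 = 357911 − 5041 = 352870.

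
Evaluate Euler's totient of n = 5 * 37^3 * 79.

15376608

φ(5) = 5 − 1 = 4.
φ(37^3) = 37^3 − 37^2 = 50653 − 1369 = 49284.
φ(79) = 79 − 1 = 78.
Multiply: 4 · 49284 · 78 = 15376608.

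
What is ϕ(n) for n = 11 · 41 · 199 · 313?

24710400

φ(28091437) = 28091437 · (1 − 1/11) · (1 − 1/41) · (1 − 1/199) · (1 − 1/313)
       = 28091437 · 24710400/28091437 = 24710400.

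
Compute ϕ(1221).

720

Factor 1221: 1221 = 3 × 11 × 37.
φ(1221) = 1221 · (1 − 1/3) · (1 − 1/11) · (1 − 1/37)
       = 1221 · 720/1221 = 720.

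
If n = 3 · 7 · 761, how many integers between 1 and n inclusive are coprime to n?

9120

φ(3) = 3 − 1 = 2.
φ(7) = 7 − 1 = 6.
φ(761) = 761 − 1 = 760.
φ(15981) = 2 × 6 × 760 = 9120.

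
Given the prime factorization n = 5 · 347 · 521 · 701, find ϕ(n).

φ(5) = 5 − 1 = 4.
φ(347) = 347 − 1 = 346.
φ(521) = 521 − 1 = 520.
φ(701) = 701 − 1 = 700.
Multiply: 4 · 346 · 520 · 700 = 503776000.

503776000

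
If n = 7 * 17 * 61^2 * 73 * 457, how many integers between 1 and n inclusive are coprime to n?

φ(7) = 7 − 1 = 6.
φ(17) = 17 − 1 = 16.
φ(61^2) = 61^2 − 61^1 = 3721 − 61 = 3660.
φ(73) = 73 − 1 = 72.
φ(457) = 457 − 1 = 456.
Since φ is multiplicative, φ(14772217439) = 6 · 16 · 3660 · 72 · 456 = 11535851520.

11535851520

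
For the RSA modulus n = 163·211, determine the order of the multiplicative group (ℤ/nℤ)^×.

For distinct primes, φ(pq) = (p−1)(q−1) = 162 × 210 = 34020.

34020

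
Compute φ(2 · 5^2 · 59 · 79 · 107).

φ(24936350) = 24936350 · (1 − 1/2) · (1 − 1/5) · (1 − 1/59) · (1 − 1/79) · (1 − 1/107)
       = 24936350 · 1918176/4987270 = 9590880.

9590880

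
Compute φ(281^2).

78680

φ(281^2) = 281^2 − 281^1 = 78961 − 281 = 78680.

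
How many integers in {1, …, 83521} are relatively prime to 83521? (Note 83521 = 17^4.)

φ(17^4) = 17^4 − 17^3 = 83521 − 4913 = 78608.

78608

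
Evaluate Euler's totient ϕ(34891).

31680

Prime factorization: 34891 = 23 × 37 × 41.
φ(23) = 23 − 1 = 22.
φ(37) = 37 − 1 = 36.
φ(41) = 41 − 1 = 40.
φ(34891) = 22 × 36 × 40 = 31680.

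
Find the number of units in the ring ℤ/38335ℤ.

First factor: 38335 = 5 · 11 · 17 · 41.
φ(38335) = 38335 · (1 − 1/5) · (1 − 1/11) · (1 − 1/17) · (1 − 1/41)
       = 38335 · 25600/38335 = 25600.

25600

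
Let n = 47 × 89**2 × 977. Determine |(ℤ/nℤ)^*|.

351625472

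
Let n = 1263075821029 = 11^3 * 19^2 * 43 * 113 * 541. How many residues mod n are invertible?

φ(1263075821029) = 1263075821029 · (1 − 1/11) · (1 − 1/19) · (1 − 1/43) · (1 − 1/113) · (1 − 1/541)
       = 1263075821029 · 457228800/549402271 = 1051169011200.

1051169011200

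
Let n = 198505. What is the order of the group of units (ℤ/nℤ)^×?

149184

198505 = 5 × 29 × 37**2.
φ(198505) = 198505 · (1 − 1/5) · (1 − 1/29) · (1 − 1/37)
       = 198505 · 4032/5365 = 149184.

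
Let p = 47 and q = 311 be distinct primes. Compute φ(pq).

14260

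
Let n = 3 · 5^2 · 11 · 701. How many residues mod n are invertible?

280000

φ(578325) = 578325 · (1 − 1/3) · (1 − 1/5) · (1 − 1/11) · (1 − 1/701)
       = 578325 · 56000/115665 = 280000.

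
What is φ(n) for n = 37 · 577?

20736

φ(21349) = 21349 · (1 − 1/37) · (1 − 1/577)
       = 21349 · 20736/21349 = 20736.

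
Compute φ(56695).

39424

Factor 56695: 56695 = 5 · 17 · 23 · 29.
φ(56695) = 56695 · (1 − 1/5) · (1 − 1/17) · (1 − 1/23) · (1 − 1/29)
       = 56695 · 39424/56695 = 39424.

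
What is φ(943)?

880

Prime factorization: 943 = 23 * 41.
φ(943) = 943 · (1 − 1/23) · (1 − 1/41)
       = 943 · 880/943 = 880.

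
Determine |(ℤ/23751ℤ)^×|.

Factor 23751: 23751 = 3**2 · 7 · 13 · 29.
φ(3^2) = 3^2 − 3^1 = 9 − 3 = 6.
φ(7) = 7 − 1 = 6.
φ(13) = 13 − 1 = 12.
φ(29) = 29 − 1 = 28.
φ(23751) = 6 × 6 × 12 × 28 = 12096.

12096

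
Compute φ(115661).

First factor: 115661 = 7 × 13 × 31 × 41.
φ(115661) = 115661 · (1 − 1/7) · (1 − 1/13) · (1 − 1/31) · (1 − 1/41)
       = 115661 · 86400/115661 = 86400.

86400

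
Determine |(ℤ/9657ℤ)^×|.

6048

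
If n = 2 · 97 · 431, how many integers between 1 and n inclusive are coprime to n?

41280

φ(83614) = 83614 · (1 − 1/2) · (1 − 1/97) · (1 − 1/431)
       = 83614 · 41280/83614 = 41280.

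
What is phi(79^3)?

486798

φ(79^3) = 79^2·(79−1) = 6241·78 = 486798.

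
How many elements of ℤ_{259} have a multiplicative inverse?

259 = 7 × 37.
φ(7) = 7 − 1 = 6.
φ(37) = 37 − 1 = 36.
Multiply: 6 · 36 = 216.

216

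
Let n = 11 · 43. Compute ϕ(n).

φ(473) = 473 · (1 − 1/11) · (1 − 1/43)
       = 473 · 420/473 = 420.

420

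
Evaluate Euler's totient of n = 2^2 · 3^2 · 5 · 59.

2784

φ(2^2) = 2^2 − 2^1 = 4 − 2 = 2.
φ(3^2) = 3^2 − 3^1 = 9 − 3 = 6.
φ(5) = 5 − 1 = 4.
φ(59) = 59 − 1 = 58.
Multiply: 2 · 6 · 4 · 58 = 2784.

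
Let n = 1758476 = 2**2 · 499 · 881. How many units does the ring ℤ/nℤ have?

876480

φ(2^2) = 2^2 − 2^1 = 4 − 2 = 2.
φ(499) = 499 − 1 = 498.
φ(881) = 881 − 1 = 880.
φ(1758476) = 2 × 498 × 880 = 876480.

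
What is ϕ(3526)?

1680

First factor: 3526 = 2 * 41 * 43.
φ(3526) = 3526 · (1 − 1/2) · (1 − 1/41) · (1 − 1/43)
       = 3526 · 1680/3526 = 1680.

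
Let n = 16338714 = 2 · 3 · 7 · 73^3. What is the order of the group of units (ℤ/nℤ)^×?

4604256

φ(2) = 2 − 1 = 1.
φ(3) = 3 − 1 = 2.
φ(7) = 7 − 1 = 6.
φ(73^3) = 73^2·(73−1) = 5329·72 = 383688.
Since φ is multiplicative, φ(16338714) = 1 · 2 · 6 · 383688 = 4604256.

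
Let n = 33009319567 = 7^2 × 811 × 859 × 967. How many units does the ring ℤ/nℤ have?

φ(7^2) = 7^2 − 7^1 = 49 − 7 = 42.
φ(811) = 811 − 1 = 810.
φ(859) = 859 − 1 = 858.
φ(967) = 967 − 1 = 966.
Since φ is multiplicative, φ(33009319567) = 42 · 810 · 858 · 966 = 28196728560.

28196728560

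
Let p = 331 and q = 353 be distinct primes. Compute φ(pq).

φ(pq) = (p−1)(q−1) = 330 · 352 = 116160.

116160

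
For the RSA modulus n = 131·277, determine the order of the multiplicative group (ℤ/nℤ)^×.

35880

For distinct primes, φ(pq) = (p−1)(q−1) = 130 × 276 = 35880.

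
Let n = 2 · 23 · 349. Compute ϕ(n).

7656

φ(16054) = 16054 · (1 − 1/2) · (1 − 1/23) · (1 − 1/349)
       = 16054 · 7656/16054 = 7656.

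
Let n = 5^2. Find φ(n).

φ(25) = 25 · (1 − 1/5)
       = 25 · 4/5 = 20.

20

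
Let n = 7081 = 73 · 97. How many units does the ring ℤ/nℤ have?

6912

φ(7081) = 7081 · (1 − 1/73) · (1 − 1/97)
       = 7081 · 6912/7081 = 6912.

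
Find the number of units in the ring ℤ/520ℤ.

192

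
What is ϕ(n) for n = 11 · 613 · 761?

φ(11) = 11 − 1 = 10.
φ(613) = 613 − 1 = 612.
φ(761) = 761 − 1 = 760.
φ(5131423) = 10 × 612 × 760 = 4651200.

4651200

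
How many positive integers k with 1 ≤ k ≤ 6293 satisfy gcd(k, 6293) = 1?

First factor: 6293 = 7 · 29 · 31.
φ(6293) = 6293 · (1 − 1/7) · (1 − 1/29) · (1 − 1/31)
       = 6293 · 5040/6293 = 5040.

5040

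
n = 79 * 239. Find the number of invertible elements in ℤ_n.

18564

φ(79) = 79 − 1 = 78.
φ(239) = 239 − 1 = 238.
Multiply: 78 · 238 = 18564.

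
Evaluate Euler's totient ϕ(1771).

1320

Factor 1771: 1771 = 7 * 11 * 23.
φ(1771) = 1771 · (1 − 1/7) · (1 − 1/11) · (1 − 1/23)
       = 1771 · 1320/1771 = 1320.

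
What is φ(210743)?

183456

210743 = 13**2 * 29 * 43.
φ(13^2) = 13^2 − 13^1 = 169 − 13 = 156.
φ(29) = 29 − 1 = 28.
φ(43) = 43 − 1 = 42.
Since φ is multiplicative, φ(210743) = 156 · 28 · 42 = 183456.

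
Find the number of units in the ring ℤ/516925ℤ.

369600

Factor 516925: 516925 = 5^2 × 23 × 29 × 31.
φ(516925) = 516925 · (1 − 1/5) · (1 − 1/23) · (1 − 1/29) · (1 − 1/31)
       = 516925 · 73920/103385 = 369600.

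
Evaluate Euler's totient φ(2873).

2496

First factor: 2873 = 13^2 × 17.
φ(2873) = 2873 · (1 − 1/13) · (1 − 1/17)
       = 2873 · 192/221 = 2496.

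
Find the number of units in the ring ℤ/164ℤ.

80

Factor 164: 164 = 2^2 · 41.
φ(2^2) = 2^1·(2−1) = 2·1 = 2.
φ(41) = 41 − 1 = 40.
Since φ is multiplicative, φ(164) = 2 · 40 = 80.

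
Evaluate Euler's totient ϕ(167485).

120960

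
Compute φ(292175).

201600

292175 = 5^2 * 13 * 29 * 31.
φ(5^2) = 5^1·(5−1) = 5·4 = 20.
φ(13) = 13 − 1 = 12.
φ(29) = 29 − 1 = 28.
φ(31) = 31 − 1 = 30.
Since φ is multiplicative, φ(292175) = 20 · 12 · 28 · 30 = 201600.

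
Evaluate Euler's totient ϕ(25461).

Prime factorization: 25461 = 3^3 × 23 × 41.
φ(25461) = 25461 · (1 − 1/3) · (1 − 1/23) · (1 − 1/41)
       = 25461 · 1760/2829 = 15840.

15840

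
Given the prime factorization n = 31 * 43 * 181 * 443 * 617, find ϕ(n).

61751289600

φ(65947390363) = 65947390363 · (1 − 1/31) · (1 − 1/43) · (1 − 1/181) · (1 − 1/443) · (1 − 1/617)
       = 65947390363 · 61751289600/65947390363 = 61751289600.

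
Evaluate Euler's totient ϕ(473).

First factor: 473 = 11 · 43.
φ(473) = 473 · (1 − 1/11) · (1 − 1/43)
       = 473 · 420/473 = 420.

420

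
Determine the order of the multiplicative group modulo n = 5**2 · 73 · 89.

126720

φ(5^2) = 5^1·(5−1) = 5·4 = 20.
φ(73) = 73 − 1 = 72.
φ(89) = 89 − 1 = 88.
φ(162425) = 20 × 72 × 88 = 126720.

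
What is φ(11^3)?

1210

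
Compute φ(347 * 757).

φ(262679) = 262679 · (1 − 1/347) · (1 − 1/757)
       = 262679 · 261576/262679 = 261576.

261576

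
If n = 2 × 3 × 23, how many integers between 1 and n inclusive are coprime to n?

φ(138) = 138 · (1 − 1/2) · (1 − 1/3) · (1 − 1/23)
       = 138 · 44/138 = 44.

44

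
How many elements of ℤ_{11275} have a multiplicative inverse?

Factor 11275: 11275 = 5^2 × 11 × 41.
φ(5^2) = 5^2 − 5^1 = 25 − 5 = 20.
φ(11) = 11 − 1 = 10.
φ(41) = 41 − 1 = 40.
Since φ is multiplicative, φ(11275) = 20 · 10 · 40 = 8000.

8000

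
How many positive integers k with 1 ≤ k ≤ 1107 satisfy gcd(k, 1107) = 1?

Factor 1107: 1107 = 3^3 * 41.
φ(3^3) = 3^3 − 3^2 = 27 − 9 = 18.
φ(41) = 41 − 1 = 40.
φ(1107) = 18 × 40 = 720.

720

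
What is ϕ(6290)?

First factor: 6290 = 2 × 5 × 17 × 37.
φ(6290) = 6290 · (1 − 1/2) · (1 − 1/5) · (1 − 1/17) · (1 − 1/37)
       = 6290 · 2304/6290 = 2304.

2304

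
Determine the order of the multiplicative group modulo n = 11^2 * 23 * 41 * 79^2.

φ(11^2) = 11^1·(11−1) = 11·10 = 110.
φ(23) = 23 − 1 = 22.
φ(41) = 41 − 1 = 40.
φ(79^2) = 79^1·(79−1) = 79·78 = 6162.
Since φ is multiplicative, φ(712116823) = 110 · 22 · 40 · 6162 = 596481600.

596481600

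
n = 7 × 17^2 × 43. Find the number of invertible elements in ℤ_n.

68544

φ(86989) = 86989 · (1 − 1/7) · (1 − 1/17) · (1 − 1/43)
       = 86989 · 4032/5117 = 68544.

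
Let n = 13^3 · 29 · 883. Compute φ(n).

φ(56258579) = 56258579 · (1 − 1/13) · (1 − 1/29) · (1 − 1/883)
       = 56258579 · 296352/332891 = 50083488.

50083488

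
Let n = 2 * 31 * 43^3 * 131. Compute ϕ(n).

302866200

φ(645755854) = 645755854 · (1 − 1/2) · (1 − 1/31) · (1 − 1/43) · (1 − 1/131)
       = 645755854 · 163800/349246 = 302866200.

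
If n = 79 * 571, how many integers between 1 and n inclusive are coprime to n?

44460

φ(45109) = 45109 · (1 − 1/79) · (1 − 1/571)
       = 45109 · 44460/45109 = 44460.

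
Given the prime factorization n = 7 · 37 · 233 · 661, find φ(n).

33073920

φ(39889367) = 39889367 · (1 − 1/7) · (1 − 1/37) · (1 − 1/233) · (1 − 1/661)
       = 39889367 · 33073920/39889367 = 33073920.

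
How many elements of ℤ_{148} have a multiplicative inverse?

Prime factorization: 148 = 2^2 · 37.
φ(2^2) = 2^1·(2−1) = 2·1 = 2.
φ(37) = 37 − 1 = 36.
φ(148) = 2 × 36 = 72.

72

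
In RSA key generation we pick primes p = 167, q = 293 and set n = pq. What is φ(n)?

48472

φ(pq) = (p−1)(q−1) = 166 · 292 = 48472.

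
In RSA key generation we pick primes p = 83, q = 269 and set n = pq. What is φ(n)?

21976

φ(n) = (p − 1)(q − 1) = (83−1)(269−1) = 82·268 = 21976.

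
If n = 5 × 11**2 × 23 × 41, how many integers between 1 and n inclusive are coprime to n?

φ(5) = 5 − 1 = 4.
φ(11^2) = 11^2 − 11^1 = 121 − 11 = 110.
φ(23) = 23 − 1 = 22.
φ(41) = 41 − 1 = 40.
Since φ is multiplicative, φ(570515) = 4 · 110 · 22 · 40 = 387200.

387200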